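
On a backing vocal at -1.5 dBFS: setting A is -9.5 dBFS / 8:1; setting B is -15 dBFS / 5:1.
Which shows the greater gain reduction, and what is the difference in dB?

A: 8 dB over, compressed to 1 dB over, so 7 dB of GR.
B: 13.5 dB over, compressed to 2.7 dB over, so 10.8 dB of GR.
Difference: 3.8 dB in favour of B.

B, by 3.8 dB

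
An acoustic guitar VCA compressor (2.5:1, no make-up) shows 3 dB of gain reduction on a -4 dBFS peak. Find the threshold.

-9 dBFS

Gain reduction = -4 − (-7) = 3 dB; output overshoot = GR / (R − 1) = 3 / 1.5 = 2 dB.
Threshold = output − output overshoot = -7 − 2 = -9 dBFS.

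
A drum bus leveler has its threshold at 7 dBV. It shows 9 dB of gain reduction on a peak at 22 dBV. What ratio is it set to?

Input overshoot = 22 − 7 = 15 dB.
Output overshoot = 15 − 9 = 6 dB.
Ratio = input overshoot / output overshoot = 15 / 6 = 2.5.

2.5:1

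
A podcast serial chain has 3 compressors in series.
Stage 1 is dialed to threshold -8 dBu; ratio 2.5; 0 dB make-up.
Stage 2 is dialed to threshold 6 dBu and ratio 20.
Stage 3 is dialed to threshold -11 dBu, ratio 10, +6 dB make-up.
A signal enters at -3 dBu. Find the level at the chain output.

-4.5 dBu

Stage 1: -3 dBu is 5 dB over -8 dBu; at 2.5:1 that becomes 2 dB over, giving -6 dBu.
Stage 2: -6 dBu ≤ 6 dBu, so stage 2 doesn't engage; output -6 dBu.
Stage 3: overshoot 5 dB → 5/10 = 0.5 dB → -10.5 dBu; +6 dB make-up → -4.5 dBu.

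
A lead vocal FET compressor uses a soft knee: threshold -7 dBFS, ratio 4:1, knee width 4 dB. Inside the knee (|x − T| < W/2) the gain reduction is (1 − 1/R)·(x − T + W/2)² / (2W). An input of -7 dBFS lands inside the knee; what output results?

-7.375 dBFS

x − T + W/2 = -7 − (-7) + 2 = 2.
GR = (1 − 1/4) × 2² / 8 = 0.75 × 4 / 8 = 0.375 dB.
Output = -7 − 0.375 = -7.375 dBFS.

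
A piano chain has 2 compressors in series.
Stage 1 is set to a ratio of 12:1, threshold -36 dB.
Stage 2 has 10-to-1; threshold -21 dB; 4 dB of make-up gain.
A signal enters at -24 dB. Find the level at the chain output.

-31 dB

Stage 1: 12 dB above -36 dB, reduced 12:1 to 1 dB above → -35 dB.
Stage 2: -35 dB ≤ -21 dB, so stage 2 doesn't engage; make-up brings it to -31 dB.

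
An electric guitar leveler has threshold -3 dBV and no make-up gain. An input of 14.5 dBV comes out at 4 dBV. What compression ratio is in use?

2.5:1

Input overshoot = 14.5 − (-3) = 17.5 dB; output overshoot = 4 − (-3) = 7 dB.
Ratio = 17.5 / 7 = 2.5.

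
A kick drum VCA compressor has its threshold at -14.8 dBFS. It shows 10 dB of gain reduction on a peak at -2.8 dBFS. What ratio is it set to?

6:1

Input overshoot = -2.8 − (-14.8) = 12 dB.
Output overshoot = 12 − 10 = 2 dB.
Ratio = input overshoot / output overshoot = 12 / 2 = 6.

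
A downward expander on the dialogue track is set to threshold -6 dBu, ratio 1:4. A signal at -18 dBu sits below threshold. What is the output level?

-54 dBu

Below threshold, a 1:4 expander applies gain = (4−1)×(T − x) of attenuation.
(4−1) × 12 = 36 dB, so output = -18 − 36 = -54 dBu.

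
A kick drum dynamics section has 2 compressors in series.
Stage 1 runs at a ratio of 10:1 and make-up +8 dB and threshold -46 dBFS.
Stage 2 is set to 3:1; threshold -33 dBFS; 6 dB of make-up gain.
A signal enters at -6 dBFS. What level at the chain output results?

-28 dBFS

Stage 1: -6 dBFS is 40 dB over -46 dBFS; at 10:1 that becomes 4 dB over, giving -42 dBFS; +8 dB make-up → -34 dBFS.
Stage 2: -34 dBFS is at or below the -33 dBFS threshold — no compression; make-up brings it to -28 dBFS.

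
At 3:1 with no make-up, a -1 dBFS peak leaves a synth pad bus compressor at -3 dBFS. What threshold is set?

Gain reduction = -1 − (-3) = 2 dB; output overshoot = GR / (R − 1) = 2 / 2 = 1 dB.
Threshold = output − output overshoot = -3 − 1 = -4 dBFS.

-4 dBFS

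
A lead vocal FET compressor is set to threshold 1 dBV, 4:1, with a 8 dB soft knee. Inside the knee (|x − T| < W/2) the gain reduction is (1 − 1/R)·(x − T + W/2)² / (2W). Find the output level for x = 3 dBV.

1.3125 dBV

x − T + W/2 = 3 − 1 + 4 = 6.
GR = (1 − 1/4) × 6² / 16 = 0.75 × 36 / 16 = 1.6875 dB.
Output = 3 − 1.6875 = 1.3125 dBV.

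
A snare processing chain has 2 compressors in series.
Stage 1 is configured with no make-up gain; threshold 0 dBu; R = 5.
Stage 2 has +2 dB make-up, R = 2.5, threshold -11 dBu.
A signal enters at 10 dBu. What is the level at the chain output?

-3.8 dBu

Stage 1: overshoot 10 dB → 10/5 = 2 dB → 2 dBu.
Stage 2: 2 dBu is 13 dB over -11 dBu; at 2.5:1 that becomes 5.2 dB over, giving -5.8 dBu; +2 dB make-up → -3.8 dBu.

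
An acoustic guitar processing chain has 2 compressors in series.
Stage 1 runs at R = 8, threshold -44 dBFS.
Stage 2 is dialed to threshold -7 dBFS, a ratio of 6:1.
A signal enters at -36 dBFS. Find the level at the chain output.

-43 dBFS

Stage 1: -36 dBFS is 8 dB over -44 dBFS; at 8:1 that becomes 1 dB over, giving -43 dBFS.
Stage 2: -43 dBFS is at or below the -7 dBFS threshold — no compression; output -43 dBFS.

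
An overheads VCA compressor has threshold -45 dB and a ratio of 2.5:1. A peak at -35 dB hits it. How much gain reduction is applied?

The signal is 10 dB above threshold.
After 2.5:1 compression the overshoot becomes 10/2.5 = 4 dB.
So the signal is attenuated by 10 − 4 = 6 dB.

6 dB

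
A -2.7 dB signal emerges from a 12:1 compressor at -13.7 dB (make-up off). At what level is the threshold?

-14.7 dB

Input is 12 dB above T (since output overshoot × R = input overshoot: (-13.7 − T)·12 = -2.7 − T gives T = -14.7 dB).
Check: -14.7 + (-2.7 − (-14.7))/12 = -14.7 + 1 = -13.7 dB. ✓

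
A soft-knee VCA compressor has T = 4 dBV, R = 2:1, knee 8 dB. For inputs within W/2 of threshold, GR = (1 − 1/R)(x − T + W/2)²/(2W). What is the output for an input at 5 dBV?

x − T + W/2 = 5 − 4 + 4 = 5.
GR = (1 − 1/2) × 5² / 16 = 0.5 × 25 / 16 = 0.78125 dB.
Output = 5 − 0.78125 = 4.21875 dBV.

4.21875 dBV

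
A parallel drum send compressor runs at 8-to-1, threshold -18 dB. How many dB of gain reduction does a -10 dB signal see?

The signal is 8 dB above threshold.
At 8:1, output sits 8/8 = 1 dB above threshold.
GR = overshoot in − overshoot out = 8 − 1 = 7 dB.

7 dB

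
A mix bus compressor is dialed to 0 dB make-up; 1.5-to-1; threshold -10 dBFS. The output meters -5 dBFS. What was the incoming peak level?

-2.5 dBFS

That's 5 dB above the -10 dBFS threshold.
Undo the ratio: input overshoot = 5 × 1.5 = 7.5 dB, giving input = -2.5 dBFS.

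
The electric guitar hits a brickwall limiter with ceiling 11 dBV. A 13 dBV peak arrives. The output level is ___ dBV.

11 dBV

At ∞:1, everything above 11 dBV is held at the ceiling.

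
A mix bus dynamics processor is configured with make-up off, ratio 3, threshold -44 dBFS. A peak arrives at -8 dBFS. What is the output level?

-8 dBFS sits 36 dB over threshold.
3:1 compression reduces that to 36/3 = 12 dB over.
So the level is -44 + 12 = -32 dBFS.

-32 dBFS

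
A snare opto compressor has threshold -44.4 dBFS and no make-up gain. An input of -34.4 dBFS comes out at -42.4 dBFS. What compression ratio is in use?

5:1

Input overshoot = -34.4 − (-44.4) = 10 dB; output overshoot = -42.4 − (-44.4) = 2 dB.
Ratio = 10 / 2 = 5.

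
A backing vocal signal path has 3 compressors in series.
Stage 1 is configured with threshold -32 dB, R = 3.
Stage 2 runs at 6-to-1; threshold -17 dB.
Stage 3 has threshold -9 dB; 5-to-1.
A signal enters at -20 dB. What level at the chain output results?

-28 dB

Stage 1: 12 dB above -32 dB, reduced 3:1 to 4 dB above → -28 dB.
Stage 2: -28 dB is at or below the -17 dB threshold — no compression; output -28 dB.
Stage 3: -28 dB is at or below the -9 dB threshold — no compression; output -28 dB.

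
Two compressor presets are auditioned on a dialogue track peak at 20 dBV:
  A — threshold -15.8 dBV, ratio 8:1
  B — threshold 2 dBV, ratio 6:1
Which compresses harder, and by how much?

A, by 16.325 dB

A: 35.8 dB over, compressed to 4.475 dB over, so 31.325 dB of GR.
B: 18 dB over, compressed to 3 dB over, so 15 dB of GR.
A applies 16.325 dB more gain reduction.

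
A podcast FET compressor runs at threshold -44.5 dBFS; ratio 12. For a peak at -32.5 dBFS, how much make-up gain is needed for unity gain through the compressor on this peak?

Without make-up, output = threshold + overshoot/12 = -44.5 + 1 = -43.5 dBFS.
Gap to target: 11 dB.

11 dB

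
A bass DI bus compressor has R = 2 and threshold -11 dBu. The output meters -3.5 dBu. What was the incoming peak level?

The compressed level sits -3.5 − (-11) = 7.5 dB over threshold.
Before 2:1 compression the overshoot was 7.5 × 2 = 15 dB, so input = -11 + 15 = 4 dBu.

4 dBu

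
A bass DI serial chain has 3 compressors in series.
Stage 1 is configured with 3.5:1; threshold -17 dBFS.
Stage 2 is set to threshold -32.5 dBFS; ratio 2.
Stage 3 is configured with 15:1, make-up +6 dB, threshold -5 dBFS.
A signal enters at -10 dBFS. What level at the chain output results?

Stage 1: -10 dBFS is 7 dB over -17 dBFS; at 3.5:1 that becomes 2 dB over, giving -15 dBFS.
Stage 2: overshoot 17.5 dB → 17.5/2 = 8.75 dB → -23.75 dBFS.
Stage 3: below threshold (-23.75 ≤ -5); passes unchanged; make-up brings it to -17.75 dBFS.

-17.75 dBFS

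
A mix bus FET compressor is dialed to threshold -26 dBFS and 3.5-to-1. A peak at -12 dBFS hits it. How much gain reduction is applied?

10 dB

Overshoot = -12 − (-26) = 14 dB.
A 3.5:1 ratio leaves 4 dB of that excess.
So the signal is attenuated by 14 − 4 = 10 dB.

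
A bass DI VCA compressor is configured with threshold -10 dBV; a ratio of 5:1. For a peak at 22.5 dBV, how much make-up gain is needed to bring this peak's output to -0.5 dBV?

3 dB

The peak compresses to -10 + 32.5/5 = -3.5 dBV.
To reach -0.5 dBV requires -0.5 − (-3.5) = 3 dB of make-up.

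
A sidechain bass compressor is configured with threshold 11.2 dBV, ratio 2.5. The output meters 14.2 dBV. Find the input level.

18.7 dBV

The compressed level sits 14.2 − 11.2 = 3 dB over threshold.
Input overshoot = R × output overshoot = 7.5 dB → input = 11.2 + 7.5 = 18.7 dBV.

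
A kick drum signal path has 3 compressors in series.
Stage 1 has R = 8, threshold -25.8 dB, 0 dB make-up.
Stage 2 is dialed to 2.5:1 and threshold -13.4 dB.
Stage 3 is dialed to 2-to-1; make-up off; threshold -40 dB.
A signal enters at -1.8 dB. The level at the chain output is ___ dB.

Stage 1: 24 dB above -25.8 dB, reduced 8:1 to 3 dB above → -22.8 dB.
Stage 2: -22.8 dB is at or below the -13.4 dB threshold — no compression; output -22.8 dB.
Stage 3: overshoot 17.2 dB → 17.2/2 = 8.6 dB → -31.4 dB.

-31.4 dB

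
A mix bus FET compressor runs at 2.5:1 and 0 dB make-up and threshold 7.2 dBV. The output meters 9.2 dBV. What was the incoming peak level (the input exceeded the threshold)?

12.2 dBV

Post-compression overshoot = 9.2 − 7.2 = 2 dB.
Input overshoot = R × output overshoot = 5 dB → input = 7.2 + 5 = 12.2 dBV.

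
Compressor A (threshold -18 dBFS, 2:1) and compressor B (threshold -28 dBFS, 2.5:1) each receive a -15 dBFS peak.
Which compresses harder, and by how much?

A: GR = 3 − 3/2 = 1.5 dB.
B: GR = 13 − 13/2.5 = 7.8 dB.
B applies 6.3 dB more gain reduction.

B, by 6.3 dB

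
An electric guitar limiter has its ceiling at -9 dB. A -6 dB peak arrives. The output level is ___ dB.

At ∞:1, everything above -9 dB is held at the ceiling.

-9 dB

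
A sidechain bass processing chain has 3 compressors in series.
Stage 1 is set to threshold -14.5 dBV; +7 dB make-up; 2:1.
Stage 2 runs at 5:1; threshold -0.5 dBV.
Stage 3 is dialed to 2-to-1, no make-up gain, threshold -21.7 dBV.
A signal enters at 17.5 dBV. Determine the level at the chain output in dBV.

Stage 1: overshoot 32 dB → 32/2 = 16 dB → 1.5 dBV; +7 dB make-up → 8.5 dBV.
Stage 2: overshoot 9 dB → 9/5 = 1.8 dB → 1.3 dBV.
Stage 3: 1.3 dBV is 23 dB over -21.7 dBV; at 2:1 that becomes 11.5 dB over, giving -10.2 dBV.

-10.2 dBV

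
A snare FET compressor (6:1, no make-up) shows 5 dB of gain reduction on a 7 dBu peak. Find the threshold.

1 dBu

Input is 6 dB above T (since output overshoot × R = input overshoot: (2 − T)·6 = 7 − T gives T = 1 dBu).
Check: 1 + (7 − 1)/6 = 1 + 1 = 2 dBu. ✓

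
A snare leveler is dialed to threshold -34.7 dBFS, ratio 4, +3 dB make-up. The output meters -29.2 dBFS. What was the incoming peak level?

Remove make-up: -29.2 − 3 = -32.2 dBFS.
Post-compression overshoot = -32.2 − (-34.7) = 2.5 dB.
Input overshoot = R × output overshoot = 10 dB → input = -34.7 + 10 = -24.7 dBFS.

-24.7 dBFS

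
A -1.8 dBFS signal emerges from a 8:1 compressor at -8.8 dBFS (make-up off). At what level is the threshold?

-9.8 dBFS

Let T be the threshold. Output overshoot = (input overshoot)/R, so -8.8 − T = (-1.8 − T)/8.
8·(-8.8 − T) = -1.8 − T → 7·T = -70.4 − (-1.8) = -68.6.
T = -68.6/7 = -9.8 dBFS.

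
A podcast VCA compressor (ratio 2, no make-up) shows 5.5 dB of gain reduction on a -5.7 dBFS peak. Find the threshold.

-16.7 dBFS

Gain reduction = -5.7 − (-11.2) = 5.5 dB; output overshoot = GR / (R − 1) = 5.5 / 1 = 5.5 dB.
Threshold = output − output overshoot = -11.2 − 5.5 = -16.7 dBFS.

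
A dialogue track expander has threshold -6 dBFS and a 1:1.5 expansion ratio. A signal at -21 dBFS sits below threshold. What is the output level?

-28.5 dBFS

Undershoot = (-6) − (-21) = 15 dB.
At 1:1.5, that expands to 22.5 dB under threshold.
Output = -6 − 22.5 = -28.5 dBFS.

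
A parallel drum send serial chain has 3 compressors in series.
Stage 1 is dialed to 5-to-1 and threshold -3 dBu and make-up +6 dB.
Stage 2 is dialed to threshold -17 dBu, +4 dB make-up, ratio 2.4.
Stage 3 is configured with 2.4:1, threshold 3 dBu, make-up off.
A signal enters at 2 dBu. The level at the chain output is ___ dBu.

-4.25 dBu

Stage 1: overshoot 5 dB → 5/5 = 1 dB → -2 dBu; +6 dB make-up → 4 dBu.
Stage 2: 4 dBu is 21 dB over -17 dBu; at 2.4:1 that becomes 8.75 dB over, giving -8.25 dBu; +4 dB make-up → -4.25 dBu.
Stage 3: -4.25 dBu is at or below the 3 dBu threshold — no compression; output -4.25 dBu.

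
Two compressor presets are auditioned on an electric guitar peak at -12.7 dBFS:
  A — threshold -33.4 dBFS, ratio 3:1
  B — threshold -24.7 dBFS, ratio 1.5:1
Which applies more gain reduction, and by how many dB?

A: overshoot 20.7 dB → output overshoot 6.9 dB → GR 13.8 dB.
B: overshoot 12 dB → output overshoot 8 dB → GR 4 dB.
Difference: 9.8 dB in favour of A.

A, by 9.8 dB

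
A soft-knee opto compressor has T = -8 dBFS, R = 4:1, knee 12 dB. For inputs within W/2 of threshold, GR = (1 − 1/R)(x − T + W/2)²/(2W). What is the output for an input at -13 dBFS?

-13.03125 dBFS

x − T + W/2 = -13 − (-8) + 6 = 1.
GR = (1 − 1/4) × 1² / 24 = 0.75 × 1 / 24 = 0.03125 dB.
Output = -13 − 0.03125 = -13.03125 dBFS.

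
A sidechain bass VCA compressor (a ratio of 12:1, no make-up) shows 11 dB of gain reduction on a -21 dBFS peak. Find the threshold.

Gain reduction = -21 − (-32) = 11 dB; output overshoot = GR / (R − 1) = 11 / 11 = 1 dB.
Threshold = output − output overshoot = -32 − 1 = -33 dBFS.

-33 dBFS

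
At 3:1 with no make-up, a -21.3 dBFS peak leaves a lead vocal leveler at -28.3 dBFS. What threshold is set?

-31.8 dBFS

Gain reduction = -21.3 − (-28.3) = 7 dB; output overshoot = GR / (R − 1) = 7 / 2 = 3.5 dB.
Threshold = output − output overshoot = -28.3 − 3.5 = -31.8 dBFS.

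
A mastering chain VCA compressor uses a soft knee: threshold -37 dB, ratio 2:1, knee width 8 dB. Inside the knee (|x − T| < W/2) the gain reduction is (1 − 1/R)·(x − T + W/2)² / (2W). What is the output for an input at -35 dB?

x − T + W/2 = -35 − (-37) + 4 = 6.
GR = (1 − 1/2) × 6² / 16 = 0.5 × 36 / 16 = 1.125 dB.
Output = -35 − 1.125 = -36.125 dB.

-36.125 dB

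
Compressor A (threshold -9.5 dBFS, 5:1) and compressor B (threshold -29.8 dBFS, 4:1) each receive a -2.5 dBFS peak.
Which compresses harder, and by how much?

B, by 14.875 dB

A: overshoot 7 dB → output overshoot 1.4 dB → GR 5.6 dB.
B: overshoot 27.3 dB → output overshoot 6.825 dB → GR 20.475 dB.
B reduces 14.875 dB more.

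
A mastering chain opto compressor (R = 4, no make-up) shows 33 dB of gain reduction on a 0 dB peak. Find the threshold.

Input is 44 dB above T (since output overshoot × R = input overshoot: (-33 − T)·4 = 0 − T gives T = -44 dB).
Check: -44 + (0 − (-44))/4 = -44 + 11 = -33 dB. ✓

-44 dB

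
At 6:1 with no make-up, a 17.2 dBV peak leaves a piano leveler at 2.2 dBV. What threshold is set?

Let T be the threshold. Output overshoot = (input overshoot)/R, so 2.2 − T = (17.2 − T)/6.
6·(2.2 − T) = 17.2 − T → 5·T = 13.2 − 17.2 = -4.
T = -4/5 = -0.8 dBV.

-0.8 dBV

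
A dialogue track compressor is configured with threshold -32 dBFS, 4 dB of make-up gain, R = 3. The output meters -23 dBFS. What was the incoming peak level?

Stripping the +4 dB make-up gives -27 dBFS at the gain stage.
That's 5 dB above the -32 dBFS threshold.
Undo the ratio: input overshoot = 5 × 3 = 15 dB, giving input = -17 dBFS.

-17 dBFS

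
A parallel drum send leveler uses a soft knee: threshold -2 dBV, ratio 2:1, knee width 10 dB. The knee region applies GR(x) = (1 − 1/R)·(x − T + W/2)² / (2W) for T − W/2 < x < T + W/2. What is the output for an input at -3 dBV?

x − T + W/2 = -3 − (-2) + 5 = 4.
GR = (1 − 1/2) × 4² / 20 = 0.5 × 16 / 20 = 0.4 dB.
Output = -3 − 0.4 = -3.4 dBV.

-3.4 dBV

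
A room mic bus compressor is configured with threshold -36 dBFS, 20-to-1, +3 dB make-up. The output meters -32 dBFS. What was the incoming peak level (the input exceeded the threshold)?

-16 dBFS

Before make-up, the level was -32 − 3 = -35 dBFS.
Post-compression overshoot = -35 − (-36) = 1 dB.
Undo the ratio: input overshoot = 1 × 20 = 20 dB, giving input = -16 dBFS.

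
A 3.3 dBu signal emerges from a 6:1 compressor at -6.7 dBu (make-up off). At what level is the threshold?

Let T be the threshold. Output overshoot = (input overshoot)/R, so -6.7 − T = (3.3 − T)/6.
6·(-6.7 − T) = 3.3 − T → 5·T = -40.2 − 3.3 = -43.5.
T = -43.5/5 = -8.7 dBu.

-8.7 dBu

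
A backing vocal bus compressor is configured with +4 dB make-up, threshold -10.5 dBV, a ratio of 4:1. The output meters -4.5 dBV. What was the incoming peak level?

-2.5 dBV

Remove make-up: -4.5 − 4 = -8.5 dBV.
Post-compression overshoot = -8.5 − (-10.5) = 2 dB.
Undo the ratio: input overshoot = 2 × 4 = 8 dB, giving input = -2.5 dBV.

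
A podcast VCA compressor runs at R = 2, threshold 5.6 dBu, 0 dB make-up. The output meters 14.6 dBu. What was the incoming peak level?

23.6 dBu

That's 9 dB above the 5.6 dBu threshold.
Before 2:1 compression the overshoot was 9 × 2 = 18 dB, so input = 5.6 + 18 = 23.6 dBu.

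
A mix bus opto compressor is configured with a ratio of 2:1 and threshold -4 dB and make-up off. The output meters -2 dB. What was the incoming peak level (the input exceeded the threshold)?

0 dB

Post-compression overshoot = -2 − (-4) = 2 dB.
Undo the ratio: input overshoot = 2 × 2 = 4 dB, giving input = 0 dB.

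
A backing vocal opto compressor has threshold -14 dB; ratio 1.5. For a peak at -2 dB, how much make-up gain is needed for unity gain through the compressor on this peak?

4 dB

The peak compresses to -14 + 12/1.5 = -6 dB.
To reach -2 dB requires -2 − (-6) = 4 dB of make-up.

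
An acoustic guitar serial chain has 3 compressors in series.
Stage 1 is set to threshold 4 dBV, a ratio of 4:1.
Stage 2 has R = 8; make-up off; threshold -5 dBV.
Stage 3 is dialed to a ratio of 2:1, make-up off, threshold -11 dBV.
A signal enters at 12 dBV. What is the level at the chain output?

-7.3125 dBV

Stage 1: 8 dB above 4 dBV, reduced 4:1 to 2 dB above → 6 dBV.
Stage 2: overshoot 11 dB → 11/8 = 1.375 dB → -3.625 dBV.
Stage 3: 7.375 dB above -11 dBV, reduced 2:1 to 3.6875 dB above → -7.3125 dBV.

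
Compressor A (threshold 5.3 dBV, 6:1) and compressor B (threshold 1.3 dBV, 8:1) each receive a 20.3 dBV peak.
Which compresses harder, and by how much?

B, by 4.125 dB

A: GR = 15 − 15/6 = 12.5 dB.
B: GR = 19 − 19/8 = 16.625 dB.
B reduces 4.125 dB more.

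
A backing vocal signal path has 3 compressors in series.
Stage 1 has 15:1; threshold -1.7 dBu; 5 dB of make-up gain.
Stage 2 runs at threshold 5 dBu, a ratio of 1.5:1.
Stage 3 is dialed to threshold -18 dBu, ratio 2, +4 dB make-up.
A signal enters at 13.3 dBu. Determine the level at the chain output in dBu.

Stage 1: 13.3 dBu is 15 dB over -1.7 dBu; at 15:1 that becomes 1 dB over, giving -0.7 dBu; +5 dB make-up → 4.3 dBu.
Stage 2: below threshold (4.3 ≤ 5); passes unchanged; output 4.3 dBu.
Stage 3: 22.3 dB above -18 dBu, reduced 2:1 to 11.15 dB above → -6.85 dBu; +4 dB make-up → -2.85 dBu.

-2.85 dBu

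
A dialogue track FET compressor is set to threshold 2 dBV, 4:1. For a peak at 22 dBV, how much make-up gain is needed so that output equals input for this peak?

The peak compresses to 2 + 20/4 = 7 dBV.
To reach 22 dBV requires 22 − 7 = 15 dB of make-up.

15 dB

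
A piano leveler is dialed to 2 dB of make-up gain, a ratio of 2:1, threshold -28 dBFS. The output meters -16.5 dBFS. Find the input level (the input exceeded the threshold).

Remove make-up: -16.5 − 2 = -18.5 dBFS.
Post-compression overshoot = -18.5 − (-28) = 9.5 dB.
Undo the ratio: input overshoot = 9.5 × 2 = 19 dB, giving input = -9 dBFS.

-9 dBFS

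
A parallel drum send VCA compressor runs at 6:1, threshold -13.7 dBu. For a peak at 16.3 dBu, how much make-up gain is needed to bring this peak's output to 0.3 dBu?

Overshoot 30 dB → 30/6 = 5 dB after compression, so the compressed level is -13.7 + 5 = -8.7 dBu.
Make-up = target − compressed = 0.3 − (-8.7) = 9 dB.

9 dB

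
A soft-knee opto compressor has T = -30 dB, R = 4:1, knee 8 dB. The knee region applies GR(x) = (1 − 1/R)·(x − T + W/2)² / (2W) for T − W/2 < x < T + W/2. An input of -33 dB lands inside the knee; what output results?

-33.046875 dB

x − T + W/2 = -33 − (-30) + 4 = 1.
GR = (1 − 1/4) × 1² / 16 = 0.75 × 1 / 16 = 0.046875 dB.
Output = -33 − 0.046875 = -33.046875 dB.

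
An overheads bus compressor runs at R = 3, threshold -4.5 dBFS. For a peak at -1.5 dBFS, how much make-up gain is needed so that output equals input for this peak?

2 dB

Without make-up, output = threshold + overshoot/3 = -4.5 + 1 = -3.5 dBFS.
Gap to target: 2 dB.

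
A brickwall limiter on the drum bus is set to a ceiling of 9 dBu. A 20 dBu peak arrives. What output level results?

9 dBu

A brickwall limiter is an ∞:1 compressor: any input above the ceiling is clamped to 9 dBu.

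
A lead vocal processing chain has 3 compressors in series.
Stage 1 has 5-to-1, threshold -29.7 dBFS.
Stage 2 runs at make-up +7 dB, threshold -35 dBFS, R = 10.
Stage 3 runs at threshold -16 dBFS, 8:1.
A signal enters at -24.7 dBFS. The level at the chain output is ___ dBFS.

-27.37 dBFS

Stage 1: -24.7 dBFS is 5 dB over -29.7 dBFS; at 5:1 that becomes 1 dB over, giving -28.7 dBFS.
Stage 2: 6.3 dB above -35 dBFS, reduced 10:1 to 0.63 dB above → -34.37 dBFS; +7 dB make-up → -27.37 dBFS.
Stage 3: -27.37 dBFS is at or below the -16 dBFS threshold — no compression; output -27.37 dBFS.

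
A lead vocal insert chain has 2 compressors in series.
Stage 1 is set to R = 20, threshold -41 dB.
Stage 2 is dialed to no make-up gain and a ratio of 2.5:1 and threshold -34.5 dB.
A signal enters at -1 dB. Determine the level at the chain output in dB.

Stage 1: 40 dB above -41 dB, reduced 20:1 to 2 dB above → -39 dB.
Stage 2: -39 dB is at or below the -34.5 dB threshold — no compression; output -39 dB.

-39 dB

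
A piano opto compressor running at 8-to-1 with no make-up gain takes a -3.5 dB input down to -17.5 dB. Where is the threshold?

-19.5 dB

Input is 16 dB above T (since output overshoot × R = input overshoot: (-17.5 − T)·8 = -3.5 − T gives T = -19.5 dB).
Check: -19.5 + (-3.5 − (-19.5))/8 = -19.5 + 2 = -17.5 dB. ✓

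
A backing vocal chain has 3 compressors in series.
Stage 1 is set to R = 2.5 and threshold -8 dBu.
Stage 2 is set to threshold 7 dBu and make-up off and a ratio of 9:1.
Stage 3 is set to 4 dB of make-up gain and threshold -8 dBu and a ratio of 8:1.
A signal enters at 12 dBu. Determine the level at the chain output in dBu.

-3 dBu

Stage 1: 12 dBu is 20 dB over -8 dBu; at 2.5:1 that becomes 8 dB over, giving 0 dBu.
Stage 2: 0 dBu ≤ 7 dBu, so stage 2 doesn't engage; output 0 dBu.
Stage 3: 8 dB above -8 dBu, reduced 8:1 to 1 dB above → -7 dBu; +4 dB make-up → -3 dBu.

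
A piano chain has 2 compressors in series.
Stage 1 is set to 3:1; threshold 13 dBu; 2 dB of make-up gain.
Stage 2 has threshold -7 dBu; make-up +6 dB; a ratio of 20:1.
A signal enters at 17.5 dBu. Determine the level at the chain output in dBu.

Stage 1: 17.5 dBu is 4.5 dB over 13 dBu; at 3:1 that becomes 1.5 dB over, giving 14.5 dBu; +2 dB make-up → 16.5 dBu.
Stage 2: overshoot 23.5 dB → 23.5/20 = 1.175 dB → -5.825 dBu; +6 dB make-up → 0.175 dBu.

0.175 dBu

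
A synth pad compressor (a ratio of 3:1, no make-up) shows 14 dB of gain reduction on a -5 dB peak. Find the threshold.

Gain reduction = -5 − (-19) = 14 dB; output overshoot = GR / (R − 1) = 14 / 2 = 7 dB.
Threshold = output − output overshoot = -19 − 7 = -26 dB.

-26 dB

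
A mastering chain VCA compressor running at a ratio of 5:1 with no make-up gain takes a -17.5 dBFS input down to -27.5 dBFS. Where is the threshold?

-30 dBFS

Let T be the threshold. Output overshoot = (input overshoot)/R, so -27.5 − T = (-17.5 − T)/5.
5·(-27.5 − T) = -17.5 − T → 4·T = -137.5 − (-17.5) = -120.
T = -120/4 = -30 dBFS.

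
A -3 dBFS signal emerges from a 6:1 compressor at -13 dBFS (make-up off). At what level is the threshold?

-15 dBFS

Gain reduction = -3 − (-13) = 10 dB; output overshoot = GR / (R − 1) = 10 / 5 = 2 dB.
Threshold = output − output overshoot = -13 − 2 = -15 dBFS.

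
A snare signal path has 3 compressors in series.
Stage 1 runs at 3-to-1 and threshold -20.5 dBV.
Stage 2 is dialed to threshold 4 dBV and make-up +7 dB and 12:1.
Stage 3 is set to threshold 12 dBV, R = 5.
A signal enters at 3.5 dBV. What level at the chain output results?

Stage 1: overshoot 24 dB → 24/3 = 8 dB → -12.5 dBV.
Stage 2: below threshold (-12.5 ≤ 4); passes unchanged; make-up brings it to -5.5 dBV.
Stage 3: -5.5 dBV ≤ 12 dBV, so stage 3 doesn't engage; output -5.5 dBV.

-5.5 dBV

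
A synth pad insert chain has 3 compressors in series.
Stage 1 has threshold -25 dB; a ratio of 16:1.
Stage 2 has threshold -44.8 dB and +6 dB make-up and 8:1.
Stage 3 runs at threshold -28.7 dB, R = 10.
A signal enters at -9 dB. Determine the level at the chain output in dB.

-36.2 dB

Stage 1: overshoot 16 dB → 16/16 = 1 dB → -24 dB.
Stage 2: 20.8 dB above -44.8 dB, reduced 8:1 to 2.6 dB above → -42.2 dB; +6 dB make-up → -36.2 dB.
Stage 3: -36.2 dB ≤ -28.7 dB, so stage 3 doesn't engage; output -36.2 dB.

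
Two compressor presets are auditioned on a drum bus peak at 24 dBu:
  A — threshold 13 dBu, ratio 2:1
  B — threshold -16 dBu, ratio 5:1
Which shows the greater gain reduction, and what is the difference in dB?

B, by 26.5 dB

A: overshoot 11 dB → output overshoot 5.5 dB → GR 5.5 dB.
B: overshoot 40 dB → output overshoot 8 dB → GR 32 dB.
Difference: 26.5 dB in favour of B.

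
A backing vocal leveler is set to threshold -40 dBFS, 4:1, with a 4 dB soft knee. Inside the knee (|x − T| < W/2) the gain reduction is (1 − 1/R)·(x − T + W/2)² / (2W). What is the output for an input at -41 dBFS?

x − T + W/2 = -41 − (-40) + 2 = 1.
GR = (1 − 1/4) × 1² / 8 = 0.75 × 1 / 8 = 0.09375 dB.
Output = -41 − 0.09375 = -41.09375 dBFS.

-41.09375 dBFS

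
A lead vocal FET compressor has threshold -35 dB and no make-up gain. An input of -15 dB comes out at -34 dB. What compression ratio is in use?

20:1

Input overshoot = -15 − (-35) = 20 dB; output overshoot = -34 − (-35) = 1 dB.
Ratio = 20 / 1 = 20.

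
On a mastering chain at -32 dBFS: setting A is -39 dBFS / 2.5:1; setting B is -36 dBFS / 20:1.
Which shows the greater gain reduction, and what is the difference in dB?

A: overshoot 7 dB → output overshoot 2.8 dB → GR 4.2 dB.
B: overshoot 4 dB → output overshoot 0.2 dB → GR 3.8 dB.
A applies 0.4 dB more gain reduction.

A, by 0.4 dB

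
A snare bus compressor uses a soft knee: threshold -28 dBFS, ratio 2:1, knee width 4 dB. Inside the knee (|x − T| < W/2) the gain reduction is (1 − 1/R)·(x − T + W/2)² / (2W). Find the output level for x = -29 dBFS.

-29.0625 dBFS

x − T + W/2 = -29 − (-28) + 2 = 1.
GR = (1 − 1/2) × 1² / 8 = 0.5 × 1 / 8 = 0.0625 dB.
Output = -29 − 0.0625 = -29.0625 dBFS.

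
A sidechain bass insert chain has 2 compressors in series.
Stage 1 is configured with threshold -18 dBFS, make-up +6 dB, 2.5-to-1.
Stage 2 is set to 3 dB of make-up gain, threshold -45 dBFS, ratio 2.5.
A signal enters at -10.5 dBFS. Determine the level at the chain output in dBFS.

-27.6 dBFS

Stage 1: -10.5 dBFS is 7.5 dB over -18 dBFS; at 2.5:1 that becomes 3 dB over, giving -15 dBFS; +6 dB make-up → -9 dBFS.
Stage 2: overshoot 36 dB → 36/2.5 = 14.4 dB → -30.6 dBFS; +3 dB make-up → -27.6 dBFS.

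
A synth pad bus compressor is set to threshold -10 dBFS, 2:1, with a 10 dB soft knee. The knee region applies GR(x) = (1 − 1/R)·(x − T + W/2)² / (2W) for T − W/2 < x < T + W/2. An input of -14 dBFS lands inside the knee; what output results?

-14.025 dBFS

x − T + W/2 = -14 − (-10) + 5 = 1.
GR = (1 − 1/2) × 1² / 20 = 0.5 × 1 / 20 = 0.025 dB.
Output = -14 − 0.025 = -14.025 dBFS.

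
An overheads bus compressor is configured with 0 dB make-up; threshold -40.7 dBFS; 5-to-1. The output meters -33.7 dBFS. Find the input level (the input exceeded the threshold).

-5.7 dBFS

The compressed level sits -33.7 − (-40.7) = 7 dB over threshold.
Undo the ratio: input overshoot = 7 × 5 = 35 dB, giving input = -5.7 dBFS.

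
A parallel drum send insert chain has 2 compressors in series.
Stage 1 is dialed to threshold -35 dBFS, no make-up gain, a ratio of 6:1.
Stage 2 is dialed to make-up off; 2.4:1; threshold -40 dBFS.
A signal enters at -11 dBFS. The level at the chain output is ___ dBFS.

-36.25 dBFS

Stage 1: 24 dB above -35 dBFS, reduced 6:1 to 4 dB above → -31 dBFS.
Stage 2: overshoot 9 dB → 9/2.4 = 3.75 dB → -36.25 dBFS.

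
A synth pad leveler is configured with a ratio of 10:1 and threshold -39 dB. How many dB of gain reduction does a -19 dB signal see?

-19 dB exceeds the threshold by 20 dB.
At 10:1, output sits 20/10 = 2 dB above threshold.
Gain reduction = 20 − 2 = 18 dB.

18 dB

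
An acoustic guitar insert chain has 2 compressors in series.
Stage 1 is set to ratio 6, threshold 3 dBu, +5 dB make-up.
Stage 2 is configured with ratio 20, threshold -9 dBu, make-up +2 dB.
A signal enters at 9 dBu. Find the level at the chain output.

-6.1 dBu

Stage 1: overshoot 6 dB → 6/6 = 1 dB → 4 dBu; +5 dB make-up → 9 dBu.
Stage 2: 18 dB above -9 dBu, reduced 20:1 to 0.9 dB above → -8.1 dBu; +2 dB make-up → -6.1 dBu.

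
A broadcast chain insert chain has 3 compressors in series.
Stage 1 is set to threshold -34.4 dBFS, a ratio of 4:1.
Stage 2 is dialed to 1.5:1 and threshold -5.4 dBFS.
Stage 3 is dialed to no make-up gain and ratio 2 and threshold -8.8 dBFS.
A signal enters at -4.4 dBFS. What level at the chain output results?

-26.9 dBFS

Stage 1: 30 dB above -34.4 dBFS, reduced 4:1 to 7.5 dB above → -26.9 dBFS.
Stage 2: -26.9 dBFS is at or below the -5.4 dBFS threshold — no compression; output -26.9 dBFS.
Stage 3: -26.9 dBFS ≤ -8.8 dBFS, so stage 3 doesn't engage; output -26.9 dBFS.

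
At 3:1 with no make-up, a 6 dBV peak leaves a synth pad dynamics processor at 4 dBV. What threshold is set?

Let T be the threshold. Output overshoot = (input overshoot)/R, so 4 − T = (6 − T)/3.
3·(4 − T) = 6 − T → 2·T = 12 − 6 = 6.
T = 6/2 = 3 dBV.

3 dBV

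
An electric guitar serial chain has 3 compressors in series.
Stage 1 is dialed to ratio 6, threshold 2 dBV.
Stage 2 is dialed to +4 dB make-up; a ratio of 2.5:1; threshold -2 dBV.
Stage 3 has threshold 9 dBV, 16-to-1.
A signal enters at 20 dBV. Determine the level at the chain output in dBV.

Stage 1: 20 dBV is 18 dB over 2 dBV; at 6:1 that becomes 3 dB over, giving 5 dBV.
Stage 2: 5 dBV is 7 dB over -2 dBV; at 2.5:1 that becomes 2.8 dB over, giving 0.8 dBV; +4 dB make-up → 4.8 dBV.
Stage 3: below threshold (4.8 ≤ 9); passes unchanged; output 4.8 dBV.

4.8 dBV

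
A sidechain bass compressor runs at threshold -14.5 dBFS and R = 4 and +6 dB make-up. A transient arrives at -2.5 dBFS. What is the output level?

-5.5 dBFS

Overshoot: -2.5 − (-14.5) = 12 dB.
The 12 dB excess becomes 3 dB after 4:1 reduction.
That puts the output at -11.5 dBFS; make-up adds 6 dB, giving -5.5 dBFS.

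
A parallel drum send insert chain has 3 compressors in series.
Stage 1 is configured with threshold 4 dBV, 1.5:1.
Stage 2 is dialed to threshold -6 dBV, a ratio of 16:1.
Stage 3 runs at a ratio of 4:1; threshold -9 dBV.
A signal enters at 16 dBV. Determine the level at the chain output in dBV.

-7.96875 dBV

Stage 1: 12 dB above 4 dBV, reduced 1.5:1 to 8 dB above → 12 dBV.
Stage 2: 18 dB above -6 dBV, reduced 16:1 to 1.125 dB above → -4.875 dBV.
Stage 3: 4.125 dB above -9 dBV, reduced 4:1 to 1.03125 dB above → -7.96875 dBV.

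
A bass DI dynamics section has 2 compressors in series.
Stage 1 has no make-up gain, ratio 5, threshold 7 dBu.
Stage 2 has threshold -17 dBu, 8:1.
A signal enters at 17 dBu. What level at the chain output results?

Stage 1: 10 dB above 7 dBu, reduced 5:1 to 2 dB above → 9 dBu.
Stage 2: overshoot 26 dB → 26/8 = 3.25 dB → -13.75 dBu.

-13.75 dBu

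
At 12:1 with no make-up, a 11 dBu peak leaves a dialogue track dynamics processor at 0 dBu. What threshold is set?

Let T be the threshold. Output overshoot = (input overshoot)/R, so 0 − T = (11 − T)/12.
12·(0 − T) = 11 − T → 11·T = 0 − 11 = -11.
T = -11/11 = -1 dBu.

-1 dBu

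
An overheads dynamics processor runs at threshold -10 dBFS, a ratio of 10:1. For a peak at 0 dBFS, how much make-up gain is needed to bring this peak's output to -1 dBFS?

8 dB

Without make-up, output = threshold + overshoot/10 = -10 + 1 = -9 dBFS.
Gap to target: 8 dB.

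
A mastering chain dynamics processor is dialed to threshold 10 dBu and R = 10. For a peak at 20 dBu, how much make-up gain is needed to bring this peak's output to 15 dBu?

4 dB

Without make-up, output = threshold + overshoot/10 = 10 + 1 = 11 dBu.
Gap to target: 4 dB.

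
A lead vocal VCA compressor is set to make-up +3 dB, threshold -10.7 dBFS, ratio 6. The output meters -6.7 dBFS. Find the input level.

-4.7 dBFS

Stripping the +3 dB make-up gives -9.7 dBFS at the gain stage.
Post-compression overshoot = -9.7 − (-10.7) = 1 dB.
Input overshoot = R × output overshoot = 6 dB → input = -10.7 + 6 = -4.7 dBFS.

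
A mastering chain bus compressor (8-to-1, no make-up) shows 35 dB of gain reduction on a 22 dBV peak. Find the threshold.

Let T be the threshold. Output overshoot = (input overshoot)/R, so -13 − T = (22 − T)/8.
8·(-13 − T) = 22 − T → 7·T = -104 − 22 = -126.
T = -126/7 = -18 dBV.

-18 dBV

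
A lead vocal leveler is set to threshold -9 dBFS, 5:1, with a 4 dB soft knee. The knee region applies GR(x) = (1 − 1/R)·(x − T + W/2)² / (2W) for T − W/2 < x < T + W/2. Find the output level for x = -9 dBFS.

x − T + W/2 = -9 − (-9) + 2 = 2.
GR = (1 − 1/5) × 2² / 8 = 0.8 × 4 / 8 = 0.4 dB.
Output = -9 − 0.4 = -9.4 dBFS.

-9.4 dBFS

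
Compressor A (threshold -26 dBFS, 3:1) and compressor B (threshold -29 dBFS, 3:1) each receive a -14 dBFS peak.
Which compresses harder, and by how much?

B, by 2 dB

A: GR = 12 − 12/3 = 8 dB.
B: GR = 15 − 15/3 = 10 dB.
Difference: 2 dB in favour of B.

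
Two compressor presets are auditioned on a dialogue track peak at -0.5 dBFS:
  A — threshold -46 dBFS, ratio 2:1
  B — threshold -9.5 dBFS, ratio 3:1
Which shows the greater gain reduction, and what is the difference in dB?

A: 45.5 dB over, compressed to 22.75 dB over, so 22.75 dB of GR.
B: 9 dB over, compressed to 3 dB over, so 6 dB of GR.
A applies 16.75 dB more gain reduction.

A, by 16.75 dB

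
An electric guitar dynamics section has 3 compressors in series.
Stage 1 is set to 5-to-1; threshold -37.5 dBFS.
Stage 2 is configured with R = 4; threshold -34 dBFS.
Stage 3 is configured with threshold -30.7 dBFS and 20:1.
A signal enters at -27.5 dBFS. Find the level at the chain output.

-35.5 dBFS

Stage 1: 10 dB above -37.5 dBFS, reduced 5:1 to 2 dB above → -35.5 dBFS.
Stage 2: -35.5 dBFS is at or below the -34 dBFS threshold — no compression; output -35.5 dBFS.
Stage 3: below threshold (-35.5 ≤ -30.7); passes unchanged; output -35.5 dBFS.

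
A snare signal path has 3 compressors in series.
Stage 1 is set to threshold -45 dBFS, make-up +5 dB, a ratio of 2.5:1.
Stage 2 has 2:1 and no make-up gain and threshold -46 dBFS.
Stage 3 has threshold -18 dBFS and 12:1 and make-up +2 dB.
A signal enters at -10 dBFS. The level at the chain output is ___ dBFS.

-34 dBFS

Stage 1: overshoot 35 dB → 35/2.5 = 14 dB → -31 dBFS; +5 dB make-up → -26 dBFS.
Stage 2: overshoot 20 dB → 20/2 = 10 dB → -36 dBFS.
Stage 3: -36 dBFS is at or below the -18 dBFS threshold — no compression; make-up brings it to -34 dBFS.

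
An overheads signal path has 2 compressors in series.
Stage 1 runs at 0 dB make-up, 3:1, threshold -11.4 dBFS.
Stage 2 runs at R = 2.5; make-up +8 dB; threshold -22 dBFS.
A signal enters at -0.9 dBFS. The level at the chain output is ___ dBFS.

Stage 1: -0.9 dBFS is 10.5 dB over -11.4 dBFS; at 3:1 that becomes 3.5 dB over, giving -7.9 dBFS.
Stage 2: -7.9 dBFS is 14.1 dB over -22 dBFS; at 2.5:1 that becomes 5.64 dB over, giving -16.36 dBFS; +8 dB make-up → -8.36 dBFS.

-8.36 dBFS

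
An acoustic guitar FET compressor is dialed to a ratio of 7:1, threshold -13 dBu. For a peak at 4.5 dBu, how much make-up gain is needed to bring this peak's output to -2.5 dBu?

The peak compresses to -13 + 17.5/7 = -10.5 dBu.
To reach -2.5 dBu requires -2.5 − (-10.5) = 8 dB of make-up.

8 dB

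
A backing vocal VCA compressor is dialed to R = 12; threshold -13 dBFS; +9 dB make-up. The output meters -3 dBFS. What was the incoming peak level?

-1 dBFS

Before make-up, the level was -3 − 9 = -12 dBFS.
That's 1 dB above the -13 dBFS threshold.
Input overshoot = R × output overshoot = 12 dB → input = -13 + 12 = -1 dBFS.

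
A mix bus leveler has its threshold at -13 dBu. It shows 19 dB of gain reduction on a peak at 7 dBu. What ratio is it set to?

Input overshoot = 7 − (-13) = 20 dB.
Output overshoot = 20 − 19 = 1 dB.
Ratio = input overshoot / output overshoot = 20 / 1 = 20.

20:1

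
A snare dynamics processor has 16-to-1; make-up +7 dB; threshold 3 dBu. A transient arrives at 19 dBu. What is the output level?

The input is 16 dB above the 3 dBu threshold.
The 16 dB excess becomes 1 dB after 16:1 reduction.
That puts the output at 4 dBu; make-up adds 7 dB, giving 11 dBu.

11 dBu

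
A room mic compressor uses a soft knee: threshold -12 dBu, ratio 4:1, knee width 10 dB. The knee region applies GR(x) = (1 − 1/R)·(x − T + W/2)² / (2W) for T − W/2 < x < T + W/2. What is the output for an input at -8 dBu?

-11.0375 dBu

x − T + W/2 = -8 − (-12) + 5 = 9.
GR = (1 − 1/4) × 9² / 20 = 0.75 × 81 / 20 = 3.0375 dB.
Output = -8 − 3.0375 = -11.0375 dBu.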